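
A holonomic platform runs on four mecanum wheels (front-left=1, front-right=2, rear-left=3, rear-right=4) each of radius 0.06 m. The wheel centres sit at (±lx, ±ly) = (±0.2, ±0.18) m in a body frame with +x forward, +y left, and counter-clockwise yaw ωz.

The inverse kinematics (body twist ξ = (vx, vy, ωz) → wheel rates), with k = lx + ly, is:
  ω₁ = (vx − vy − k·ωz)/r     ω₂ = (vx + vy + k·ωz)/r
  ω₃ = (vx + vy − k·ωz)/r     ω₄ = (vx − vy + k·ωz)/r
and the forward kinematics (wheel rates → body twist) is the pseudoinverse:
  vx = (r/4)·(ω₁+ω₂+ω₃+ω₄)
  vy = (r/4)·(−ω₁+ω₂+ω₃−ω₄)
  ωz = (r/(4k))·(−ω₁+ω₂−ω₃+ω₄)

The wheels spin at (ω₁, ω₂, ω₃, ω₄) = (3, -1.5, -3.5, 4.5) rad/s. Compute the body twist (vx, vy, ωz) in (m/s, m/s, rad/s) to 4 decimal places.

(0.0375, -0.1875, 0.1382)

k = lx + ly = 0.2 + 0.18 = 0.3800
ω₁+ω₂+ω₃+ω₄ = 2.5000  →  vx = (0.06/4)·2.5000 = 0.0375
−ω₁+ω₂+ω₃−ω₄ = -12.5000  →  vy = (0.06/4)·-12.5000 = -0.1875
−ω₁+ω₂−ω₃+ω₄ = 3.5000  →  ωz = (0.06/1.5200)·3.5000 = 0.1382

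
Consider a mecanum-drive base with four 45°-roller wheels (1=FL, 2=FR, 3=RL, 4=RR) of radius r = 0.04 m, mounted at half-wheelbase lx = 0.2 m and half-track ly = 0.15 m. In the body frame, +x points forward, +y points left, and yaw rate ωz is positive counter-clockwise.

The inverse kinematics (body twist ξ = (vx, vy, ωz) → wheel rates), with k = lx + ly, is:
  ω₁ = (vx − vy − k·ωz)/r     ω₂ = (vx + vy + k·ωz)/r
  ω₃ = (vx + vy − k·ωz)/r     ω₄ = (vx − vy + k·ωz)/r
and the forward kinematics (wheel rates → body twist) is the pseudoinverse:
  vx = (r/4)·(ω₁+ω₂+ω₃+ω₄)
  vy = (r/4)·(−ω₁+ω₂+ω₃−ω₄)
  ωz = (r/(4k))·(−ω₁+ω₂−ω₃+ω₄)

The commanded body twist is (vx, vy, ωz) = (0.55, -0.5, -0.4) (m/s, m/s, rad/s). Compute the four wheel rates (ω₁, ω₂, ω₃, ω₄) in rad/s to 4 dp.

k = lx + ly = 0.2 + 0.15 = 0.3500;  k·ωz = 0.3500·-0.4 = -0.1400
ω₁ (FL) = (vx − vy − k·ωz)/r = 1.1900/0.04 = 29.7500
ω₂ (FR) = (vx + vy + k·ωz)/r = -0.0900/0.04 = -2.2500
ω₃ (RL) = (vx + vy − k·ωz)/r = 0.1900/0.04 = 4.7500
ω₄ (RR) = (vx − vy + k·ωz)/r = 0.9100/0.04 = 22.7500

(29.7500, -2.2500, 4.7500, 22.7500)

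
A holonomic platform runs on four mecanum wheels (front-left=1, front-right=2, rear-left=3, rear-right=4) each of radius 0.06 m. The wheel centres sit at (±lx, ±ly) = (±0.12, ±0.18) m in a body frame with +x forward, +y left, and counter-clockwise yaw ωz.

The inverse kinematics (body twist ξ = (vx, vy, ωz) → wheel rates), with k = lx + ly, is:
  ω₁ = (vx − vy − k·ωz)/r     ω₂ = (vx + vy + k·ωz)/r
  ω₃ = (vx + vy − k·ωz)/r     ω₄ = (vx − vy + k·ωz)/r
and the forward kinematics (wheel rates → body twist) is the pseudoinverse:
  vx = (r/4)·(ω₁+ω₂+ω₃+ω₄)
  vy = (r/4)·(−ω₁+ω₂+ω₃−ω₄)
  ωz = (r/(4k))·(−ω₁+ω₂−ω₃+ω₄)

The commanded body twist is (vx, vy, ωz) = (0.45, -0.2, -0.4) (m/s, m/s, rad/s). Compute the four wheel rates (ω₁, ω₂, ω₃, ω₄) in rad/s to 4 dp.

(12.8333, 2.1667, 6.1667, 8.8333)

k = lx + ly = 0.12 + 0.18 = 0.3000;  k·ωz = 0.3000·-0.4 = -0.1200
ω₁ (FL) = (vx − vy − k·ωz)/r = 0.7700/0.06 = 12.8333
ω₂ (FR) = (vx + vy + k·ωz)/r = 0.1300/0.06 = 2.1667
ω₃ (RL) = (vx + vy − k·ωz)/r = 0.3700/0.06 = 6.1667
ω₄ (RR) = (vx − vy + k·ωz)/r = 0.5300/0.06 = 8.8333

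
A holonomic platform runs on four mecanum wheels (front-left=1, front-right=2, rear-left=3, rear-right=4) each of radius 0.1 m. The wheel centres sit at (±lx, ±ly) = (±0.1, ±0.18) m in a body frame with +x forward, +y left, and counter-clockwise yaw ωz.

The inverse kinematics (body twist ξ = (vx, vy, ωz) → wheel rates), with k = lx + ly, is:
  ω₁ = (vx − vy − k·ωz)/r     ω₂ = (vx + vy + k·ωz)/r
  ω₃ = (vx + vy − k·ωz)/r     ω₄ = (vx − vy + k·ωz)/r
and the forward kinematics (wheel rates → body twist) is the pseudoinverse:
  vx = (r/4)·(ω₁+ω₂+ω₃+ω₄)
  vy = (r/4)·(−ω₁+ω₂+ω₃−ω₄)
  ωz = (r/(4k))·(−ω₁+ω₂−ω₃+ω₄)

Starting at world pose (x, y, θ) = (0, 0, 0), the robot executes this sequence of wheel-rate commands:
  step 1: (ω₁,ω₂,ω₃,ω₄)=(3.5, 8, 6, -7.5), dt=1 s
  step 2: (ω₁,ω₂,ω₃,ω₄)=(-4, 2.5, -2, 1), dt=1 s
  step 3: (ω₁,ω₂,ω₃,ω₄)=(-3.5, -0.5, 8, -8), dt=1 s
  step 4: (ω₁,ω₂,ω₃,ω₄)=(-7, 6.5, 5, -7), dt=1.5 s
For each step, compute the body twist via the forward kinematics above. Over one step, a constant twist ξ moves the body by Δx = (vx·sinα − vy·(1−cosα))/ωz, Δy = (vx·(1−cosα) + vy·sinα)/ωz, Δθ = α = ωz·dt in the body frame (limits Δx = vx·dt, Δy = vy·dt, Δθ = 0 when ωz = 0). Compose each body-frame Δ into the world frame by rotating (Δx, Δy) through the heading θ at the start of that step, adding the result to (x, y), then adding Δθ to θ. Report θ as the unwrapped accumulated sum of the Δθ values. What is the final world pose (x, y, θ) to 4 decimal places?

(1.2801, 1.4261, -0.9152)

step 1: ξ=(vx,vy,ωz)=(0.2500, 0.4500, -0.8036), dt=1.0 → body Δ=(0.3952, 0.3080, -0.8036) → world pose (0.3952, 0.3080, -0.8036)
step 2: ξ=(vx,vy,ωz)=(-0.0625, 0.0875, 0.8482), dt=1.0 → body Δ=(-0.0902, 0.0524, 0.8482) → world pose (0.3704, 0.4093, 0.0446)
step 3: ξ=(vx,vy,ωz)=(-0.1000, 0.4750, -1.1607), dt=1.0 → body Δ=(0.1671, 0.4271, -1.1607) → world pose (0.5182, 0.8434, -1.1161)
step 4: ξ=(vx,vy,ωz)=(-0.0625, 0.6375, 0.1339), dt=1.5 → body Δ=(-0.1888, 0.9404, 0.2009) → world pose (1.2801, 1.4261, -0.9152)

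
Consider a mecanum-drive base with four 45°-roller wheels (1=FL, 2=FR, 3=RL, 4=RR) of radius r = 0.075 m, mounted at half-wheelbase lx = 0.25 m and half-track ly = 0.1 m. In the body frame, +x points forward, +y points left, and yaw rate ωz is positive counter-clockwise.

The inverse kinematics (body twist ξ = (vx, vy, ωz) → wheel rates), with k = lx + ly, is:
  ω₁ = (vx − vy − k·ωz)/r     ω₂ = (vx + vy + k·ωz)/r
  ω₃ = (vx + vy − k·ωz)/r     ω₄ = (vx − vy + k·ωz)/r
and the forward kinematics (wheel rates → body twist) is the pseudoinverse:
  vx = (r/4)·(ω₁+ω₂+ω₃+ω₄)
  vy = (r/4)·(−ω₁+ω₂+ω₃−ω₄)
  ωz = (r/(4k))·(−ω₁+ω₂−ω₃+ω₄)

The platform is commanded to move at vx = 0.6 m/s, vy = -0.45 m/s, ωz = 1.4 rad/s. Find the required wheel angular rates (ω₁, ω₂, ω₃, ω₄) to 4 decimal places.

k = lx + ly = 0.25 + 0.1 = 0.3500;  k·ωz = 0.3500·1.4 = 0.4900
ω₁ (FL) = (vx − vy − k·ωz)/r = 0.5600/0.075 = 7.4667
ω₂ (FR) = (vx + vy + k·ωz)/r = 0.6400/0.075 = 8.5333
ω₃ (RL) = (vx + vy − k·ωz)/r = -0.3400/0.075 = -4.5333
ω₄ (RR) = (vx − vy + k·ωz)/r = 1.5400/0.075 = 20.5333

(7.4667, 8.5333, -4.5333, 20.5333)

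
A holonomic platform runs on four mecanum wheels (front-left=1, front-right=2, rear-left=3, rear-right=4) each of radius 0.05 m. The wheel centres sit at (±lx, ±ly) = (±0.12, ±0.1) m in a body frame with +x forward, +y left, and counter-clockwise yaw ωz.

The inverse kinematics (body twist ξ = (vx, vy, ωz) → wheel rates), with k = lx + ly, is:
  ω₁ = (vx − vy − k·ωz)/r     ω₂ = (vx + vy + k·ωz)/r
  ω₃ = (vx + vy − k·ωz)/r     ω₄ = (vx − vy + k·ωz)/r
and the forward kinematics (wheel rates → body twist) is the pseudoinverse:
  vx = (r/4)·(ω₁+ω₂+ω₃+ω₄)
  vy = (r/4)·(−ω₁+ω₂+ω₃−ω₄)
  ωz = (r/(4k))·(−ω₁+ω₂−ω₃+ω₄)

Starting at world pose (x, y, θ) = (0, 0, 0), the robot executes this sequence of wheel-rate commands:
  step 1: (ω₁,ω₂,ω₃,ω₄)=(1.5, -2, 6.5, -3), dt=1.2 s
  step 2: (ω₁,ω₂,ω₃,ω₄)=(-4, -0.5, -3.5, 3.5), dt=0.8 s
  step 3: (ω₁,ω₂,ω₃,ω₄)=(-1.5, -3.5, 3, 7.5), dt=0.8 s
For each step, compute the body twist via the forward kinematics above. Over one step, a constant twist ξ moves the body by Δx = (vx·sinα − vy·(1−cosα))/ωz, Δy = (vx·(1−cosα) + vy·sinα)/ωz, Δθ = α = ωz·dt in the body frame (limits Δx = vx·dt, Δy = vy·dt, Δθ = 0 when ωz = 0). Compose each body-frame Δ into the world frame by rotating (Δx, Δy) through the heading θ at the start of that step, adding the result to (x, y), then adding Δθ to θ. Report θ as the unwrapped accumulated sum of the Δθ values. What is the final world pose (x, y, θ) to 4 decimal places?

(0.0494, -0.0207, -0.2955)

step 1: ξ=(vx,vy,ωz)=(0.0375, 0.0750, -0.7386), dt=1.2 → body Δ=(0.0767, 0.0600, -0.8864) → world pose (0.0767, 0.0600, -0.8864)
step 2: ξ=(vx,vy,ωz)=(-0.0563, -0.0438, 0.5966), dt=0.8 → body Δ=(-0.0351, -0.0442, 0.4773) → world pose (0.0202, 0.0592, -0.4091)
step 3: ξ=(vx,vy,ωz)=(0.0688, -0.0812, 0.1420), dt=0.8 → body Δ=(0.0586, -0.0617, 0.1136) → world pose (0.0494, -0.0207, -0.2955)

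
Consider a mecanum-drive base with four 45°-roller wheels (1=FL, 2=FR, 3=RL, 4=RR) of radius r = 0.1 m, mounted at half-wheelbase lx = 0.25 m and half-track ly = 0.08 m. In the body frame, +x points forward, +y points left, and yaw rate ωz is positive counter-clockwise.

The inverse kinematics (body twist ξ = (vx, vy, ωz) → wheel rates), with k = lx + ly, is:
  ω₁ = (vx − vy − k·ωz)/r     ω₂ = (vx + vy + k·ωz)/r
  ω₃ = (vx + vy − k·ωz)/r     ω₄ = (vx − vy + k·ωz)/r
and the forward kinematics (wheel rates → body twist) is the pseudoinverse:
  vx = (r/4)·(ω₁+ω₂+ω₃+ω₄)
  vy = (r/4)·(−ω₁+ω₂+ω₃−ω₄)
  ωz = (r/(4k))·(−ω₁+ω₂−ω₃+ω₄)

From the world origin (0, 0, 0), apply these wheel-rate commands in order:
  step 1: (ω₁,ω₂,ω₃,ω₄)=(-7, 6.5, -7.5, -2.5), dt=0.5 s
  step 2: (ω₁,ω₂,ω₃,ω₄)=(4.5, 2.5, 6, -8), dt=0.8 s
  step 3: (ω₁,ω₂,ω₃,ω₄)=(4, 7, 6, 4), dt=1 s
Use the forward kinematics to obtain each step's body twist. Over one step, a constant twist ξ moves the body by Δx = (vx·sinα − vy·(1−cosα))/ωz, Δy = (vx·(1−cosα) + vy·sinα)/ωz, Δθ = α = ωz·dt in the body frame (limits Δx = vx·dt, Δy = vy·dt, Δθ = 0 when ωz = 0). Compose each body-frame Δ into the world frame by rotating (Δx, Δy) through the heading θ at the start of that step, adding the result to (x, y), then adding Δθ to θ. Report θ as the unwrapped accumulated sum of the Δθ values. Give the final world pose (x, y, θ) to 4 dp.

(0.4275, 0.3010, -0.1932)

step 1: ξ=(vx,vy,ωz)=(-0.2625, 0.2125, 1.4015), dt=0.5 → body Δ=(-0.1565, 0.0536, 0.7008) → world pose (-0.1565, 0.0536, 0.7008)
step 2: ξ=(vx,vy,ωz)=(0.1250, 0.3000, -1.2121), dt=0.8 → body Δ=(0.1926, 0.1593, -0.9697) → world pose (-0.1120, 0.2996, -0.2689)
step 3: ξ=(vx,vy,ωz)=(0.5250, 0.1250, 0.0758), dt=1.0 → body Δ=(0.5198, 0.1448, 0.0758) → world pose (0.4275, 0.3010, -0.1932)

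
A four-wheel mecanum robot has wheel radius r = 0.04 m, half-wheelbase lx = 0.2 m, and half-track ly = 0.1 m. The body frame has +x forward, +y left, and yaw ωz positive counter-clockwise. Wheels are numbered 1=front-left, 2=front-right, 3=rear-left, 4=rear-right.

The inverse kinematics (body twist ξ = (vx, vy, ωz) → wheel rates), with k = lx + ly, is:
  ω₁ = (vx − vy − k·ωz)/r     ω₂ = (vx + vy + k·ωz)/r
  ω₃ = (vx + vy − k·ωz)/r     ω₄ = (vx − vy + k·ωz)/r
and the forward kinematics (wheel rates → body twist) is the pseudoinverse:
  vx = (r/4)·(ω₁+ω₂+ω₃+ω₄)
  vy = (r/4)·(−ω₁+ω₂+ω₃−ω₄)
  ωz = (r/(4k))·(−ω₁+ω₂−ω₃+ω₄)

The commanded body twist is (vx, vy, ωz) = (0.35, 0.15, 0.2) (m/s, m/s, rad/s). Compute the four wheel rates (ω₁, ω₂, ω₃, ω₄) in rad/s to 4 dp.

(3.5000, 14.0000, 11.0000, 6.5000)

k = lx + ly = 0.2 + 0.1 = 0.3000;  k·ωz = 0.3000·0.2 = 0.0600
ω₁ (FL) = (vx − vy − k·ωz)/r = 0.1400/0.04 = 3.5000
ω₂ (FR) = (vx + vy + k·ωz)/r = 0.5600/0.04 = 14.0000
ω₃ (RL) = (vx + vy − k·ωz)/r = 0.4400/0.04 = 11.0000
ω₄ (RR) = (vx − vy + k·ωz)/r = 0.2600/0.04 = 6.5000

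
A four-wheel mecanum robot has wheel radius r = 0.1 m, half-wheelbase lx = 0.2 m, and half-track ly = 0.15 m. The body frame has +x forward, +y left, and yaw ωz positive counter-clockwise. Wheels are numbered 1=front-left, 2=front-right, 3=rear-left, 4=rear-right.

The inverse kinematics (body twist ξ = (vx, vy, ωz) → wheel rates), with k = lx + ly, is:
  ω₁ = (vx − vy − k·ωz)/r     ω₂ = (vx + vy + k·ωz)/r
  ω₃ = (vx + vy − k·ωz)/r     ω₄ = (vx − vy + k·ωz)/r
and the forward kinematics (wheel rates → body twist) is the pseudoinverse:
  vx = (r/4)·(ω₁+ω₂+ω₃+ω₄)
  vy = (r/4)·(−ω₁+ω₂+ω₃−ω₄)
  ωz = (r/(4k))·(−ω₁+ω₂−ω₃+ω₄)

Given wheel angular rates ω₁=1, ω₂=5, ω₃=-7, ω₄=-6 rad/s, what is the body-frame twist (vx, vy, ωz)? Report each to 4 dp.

(-0.1750, 0.0750, 0.3571)

k = lx + ly = 0.2 + 0.15 = 0.3500
ω₁+ω₂+ω₃+ω₄ = -7.0000  →  vx = (0.1/4)·-7.0000 = -0.1750
−ω₁+ω₂+ω₃−ω₄ = 3.0000  →  vy = (0.1/4)·3.0000 = 0.0750
−ω₁+ω₂−ω₃+ω₄ = 5.0000  →  ωz = (0.1/1.4000)·5.0000 = 0.3571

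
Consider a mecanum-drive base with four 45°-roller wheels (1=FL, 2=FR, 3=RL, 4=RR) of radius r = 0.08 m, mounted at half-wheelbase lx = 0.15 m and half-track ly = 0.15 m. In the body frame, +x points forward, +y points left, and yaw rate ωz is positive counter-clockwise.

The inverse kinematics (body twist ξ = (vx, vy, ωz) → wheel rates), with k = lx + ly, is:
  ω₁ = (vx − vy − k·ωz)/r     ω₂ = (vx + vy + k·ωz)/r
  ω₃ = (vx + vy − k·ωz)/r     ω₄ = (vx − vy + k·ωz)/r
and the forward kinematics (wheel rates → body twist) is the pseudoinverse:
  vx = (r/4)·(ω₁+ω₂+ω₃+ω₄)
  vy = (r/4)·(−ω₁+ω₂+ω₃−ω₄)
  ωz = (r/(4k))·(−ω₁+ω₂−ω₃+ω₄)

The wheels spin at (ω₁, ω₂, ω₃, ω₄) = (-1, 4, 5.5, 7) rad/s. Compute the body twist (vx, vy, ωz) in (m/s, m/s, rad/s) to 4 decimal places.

k = lx + ly = 0.15 + 0.15 = 0.3000
ω₁+ω₂+ω₃+ω₄ = 15.5000  →  vx = (0.08/4)·15.5000 = 0.3100
−ω₁+ω₂+ω₃−ω₄ = 3.5000  →  vy = (0.08/4)·3.5000 = 0.0700
−ω₁+ω₂−ω₃+ω₄ = 6.5000  →  ωz = (0.08/1.2000)·6.5000 = 0.4333

(0.3100, 0.0700, 0.4333)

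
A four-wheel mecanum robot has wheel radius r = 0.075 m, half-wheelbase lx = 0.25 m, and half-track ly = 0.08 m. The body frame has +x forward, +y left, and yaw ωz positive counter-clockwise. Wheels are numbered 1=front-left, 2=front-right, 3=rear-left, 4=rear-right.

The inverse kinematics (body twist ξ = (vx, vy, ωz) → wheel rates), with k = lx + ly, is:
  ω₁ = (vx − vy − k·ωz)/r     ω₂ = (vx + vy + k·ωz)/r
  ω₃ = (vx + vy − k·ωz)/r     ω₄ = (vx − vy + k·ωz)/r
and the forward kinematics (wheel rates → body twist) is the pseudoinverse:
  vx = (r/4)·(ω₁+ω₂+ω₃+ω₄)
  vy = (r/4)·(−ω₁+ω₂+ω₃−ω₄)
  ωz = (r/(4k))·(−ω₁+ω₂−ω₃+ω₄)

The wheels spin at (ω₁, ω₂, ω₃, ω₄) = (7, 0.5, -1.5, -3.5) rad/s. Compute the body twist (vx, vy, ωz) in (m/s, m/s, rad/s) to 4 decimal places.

k = lx + ly = 0.25 + 0.08 = 0.3300
ω₁+ω₂+ω₃+ω₄ = 2.5000  →  vx = (0.075/4)·2.5000 = 0.0469
−ω₁+ω₂+ω₃−ω₄ = -4.5000  →  vy = (0.075/4)·-4.5000 = -0.0844
−ω₁+ω₂−ω₃+ω₄ = -8.5000  →  ωz = (0.075/1.3200)·-8.5000 = -0.4830

(0.0469, -0.0844, -0.4830)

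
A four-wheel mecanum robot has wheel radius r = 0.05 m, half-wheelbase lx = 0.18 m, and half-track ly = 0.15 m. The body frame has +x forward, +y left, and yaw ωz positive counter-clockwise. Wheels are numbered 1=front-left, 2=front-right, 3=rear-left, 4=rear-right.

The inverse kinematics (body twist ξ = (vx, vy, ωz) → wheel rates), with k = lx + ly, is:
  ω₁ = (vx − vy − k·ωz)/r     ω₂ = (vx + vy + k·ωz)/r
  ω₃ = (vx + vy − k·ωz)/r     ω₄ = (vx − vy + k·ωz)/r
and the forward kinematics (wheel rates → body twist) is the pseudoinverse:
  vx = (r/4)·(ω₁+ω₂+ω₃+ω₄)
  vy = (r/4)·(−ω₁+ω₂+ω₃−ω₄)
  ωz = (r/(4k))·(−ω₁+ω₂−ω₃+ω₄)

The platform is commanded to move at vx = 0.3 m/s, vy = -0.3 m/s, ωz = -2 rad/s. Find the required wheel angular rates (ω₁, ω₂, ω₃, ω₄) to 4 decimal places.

k = lx + ly = 0.18 + 0.15 = 0.3300;  k·ωz = 0.3300·-2 = -0.6600
ω₁ (FL) = (vx − vy − k·ωz)/r = 1.2600/0.05 = 25.2000
ω₂ (FR) = (vx + vy + k·ωz)/r = -0.6600/0.05 = -13.2000
ω₃ (RL) = (vx + vy − k·ωz)/r = 0.6600/0.05 = 13.2000
ω₄ (RR) = (vx − vy + k·ωz)/r = -0.0600/0.05 = -1.2000

(25.2000, -13.2000, 13.2000, -1.2000)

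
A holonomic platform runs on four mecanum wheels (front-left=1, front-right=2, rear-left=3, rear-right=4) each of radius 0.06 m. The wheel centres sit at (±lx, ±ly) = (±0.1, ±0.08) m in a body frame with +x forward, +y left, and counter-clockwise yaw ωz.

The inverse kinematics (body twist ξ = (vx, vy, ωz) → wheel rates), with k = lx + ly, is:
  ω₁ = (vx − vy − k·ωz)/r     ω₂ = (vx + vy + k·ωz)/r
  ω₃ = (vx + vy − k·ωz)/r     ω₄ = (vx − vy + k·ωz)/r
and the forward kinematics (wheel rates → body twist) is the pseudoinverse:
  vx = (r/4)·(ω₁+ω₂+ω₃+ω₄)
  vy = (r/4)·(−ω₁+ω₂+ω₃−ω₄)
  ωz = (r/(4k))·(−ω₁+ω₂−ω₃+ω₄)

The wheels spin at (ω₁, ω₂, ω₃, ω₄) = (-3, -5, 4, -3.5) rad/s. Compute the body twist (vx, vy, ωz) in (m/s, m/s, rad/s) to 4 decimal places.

k = lx + ly = 0.1 + 0.08 = 0.1800
ω₁+ω₂+ω₃+ω₄ = -7.5000  →  vx = (0.06/4)·-7.5000 = -0.1125
−ω₁+ω₂+ω₃−ω₄ = 5.5000  →  vy = (0.06/4)·5.5000 = 0.0825
−ω₁+ω₂−ω₃+ω₄ = -9.5000  →  ωz = (0.06/0.7200)·-9.5000 = -0.7917

(-0.1125, 0.0825, -0.7917)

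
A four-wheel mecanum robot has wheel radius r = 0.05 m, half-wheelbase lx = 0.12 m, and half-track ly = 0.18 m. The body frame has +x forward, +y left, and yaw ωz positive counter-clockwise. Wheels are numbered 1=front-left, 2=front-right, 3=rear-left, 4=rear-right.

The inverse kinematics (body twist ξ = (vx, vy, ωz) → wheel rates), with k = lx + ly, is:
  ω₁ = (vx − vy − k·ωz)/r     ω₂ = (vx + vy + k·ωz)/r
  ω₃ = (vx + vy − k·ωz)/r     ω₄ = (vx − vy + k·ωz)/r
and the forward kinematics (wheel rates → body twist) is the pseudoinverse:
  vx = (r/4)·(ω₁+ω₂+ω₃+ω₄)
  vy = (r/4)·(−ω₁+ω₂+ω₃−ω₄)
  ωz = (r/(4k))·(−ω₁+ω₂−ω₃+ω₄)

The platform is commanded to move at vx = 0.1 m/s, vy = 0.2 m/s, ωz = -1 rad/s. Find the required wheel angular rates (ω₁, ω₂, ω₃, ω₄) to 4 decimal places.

(4.0000, 0.0000, 12.0000, -8.0000)

k = lx + ly = 0.12 + 0.18 = 0.3000;  k·ωz = 0.3000·-1 = -0.3000
ω₁ (FL) = (vx − vy − k·ωz)/r = 0.2000/0.05 = 4.0000
ω₂ (FR) = (vx + vy + k·ωz)/r = 0.0000/0.05 = 0.0000
ω₃ (RL) = (vx + vy − k·ωz)/r = 0.6000/0.05 = 12.0000
ω₄ (RR) = (vx − vy + k·ωz)/r = -0.4000/0.05 = -8.0000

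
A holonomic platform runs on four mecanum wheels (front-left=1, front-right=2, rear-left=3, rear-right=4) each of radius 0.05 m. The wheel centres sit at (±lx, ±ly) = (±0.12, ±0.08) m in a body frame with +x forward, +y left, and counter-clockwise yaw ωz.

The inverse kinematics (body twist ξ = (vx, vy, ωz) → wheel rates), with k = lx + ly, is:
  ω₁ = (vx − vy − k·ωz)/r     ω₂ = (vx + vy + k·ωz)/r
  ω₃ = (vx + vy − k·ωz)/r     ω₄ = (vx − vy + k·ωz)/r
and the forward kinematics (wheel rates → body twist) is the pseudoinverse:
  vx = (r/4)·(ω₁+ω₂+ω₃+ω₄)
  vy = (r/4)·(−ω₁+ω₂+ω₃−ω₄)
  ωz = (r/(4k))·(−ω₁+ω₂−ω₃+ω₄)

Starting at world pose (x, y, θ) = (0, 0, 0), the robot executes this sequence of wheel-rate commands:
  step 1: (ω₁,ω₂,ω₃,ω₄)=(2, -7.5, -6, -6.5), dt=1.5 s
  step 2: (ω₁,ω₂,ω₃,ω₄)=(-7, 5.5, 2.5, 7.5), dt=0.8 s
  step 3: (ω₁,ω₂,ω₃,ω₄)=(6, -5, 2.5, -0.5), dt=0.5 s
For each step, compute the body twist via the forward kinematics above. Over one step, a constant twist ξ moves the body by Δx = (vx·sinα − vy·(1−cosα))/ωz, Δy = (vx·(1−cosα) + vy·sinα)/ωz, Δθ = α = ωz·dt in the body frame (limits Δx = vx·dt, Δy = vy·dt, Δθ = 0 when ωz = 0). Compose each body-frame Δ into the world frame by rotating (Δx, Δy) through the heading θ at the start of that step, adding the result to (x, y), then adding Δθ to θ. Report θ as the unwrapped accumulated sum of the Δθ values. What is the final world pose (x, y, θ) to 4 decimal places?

step 1: ξ=(vx,vy,ωz)=(-0.2250, -0.1125, -0.6250), dt=1.5 → body Δ=(-0.3637, 0.0019, -0.9375) → world pose (-0.3637, 0.0019, -0.9375)
step 2: ξ=(vx,vy,ωz)=(0.1062, 0.0938, 1.0938), dt=0.8 → body Δ=(0.0438, 0.1007, 0.8750) → world pose (-0.2566, 0.0261, -0.0625)
step 3: ξ=(vx,vy,ωz)=(0.0375, -0.1000, -0.8750), dt=0.5 → body Δ=(0.0074, -0.0525, -0.4375) → world pose (-0.2525, -0.0267, -0.5000)

(-0.2525, -0.0267, -0.5000)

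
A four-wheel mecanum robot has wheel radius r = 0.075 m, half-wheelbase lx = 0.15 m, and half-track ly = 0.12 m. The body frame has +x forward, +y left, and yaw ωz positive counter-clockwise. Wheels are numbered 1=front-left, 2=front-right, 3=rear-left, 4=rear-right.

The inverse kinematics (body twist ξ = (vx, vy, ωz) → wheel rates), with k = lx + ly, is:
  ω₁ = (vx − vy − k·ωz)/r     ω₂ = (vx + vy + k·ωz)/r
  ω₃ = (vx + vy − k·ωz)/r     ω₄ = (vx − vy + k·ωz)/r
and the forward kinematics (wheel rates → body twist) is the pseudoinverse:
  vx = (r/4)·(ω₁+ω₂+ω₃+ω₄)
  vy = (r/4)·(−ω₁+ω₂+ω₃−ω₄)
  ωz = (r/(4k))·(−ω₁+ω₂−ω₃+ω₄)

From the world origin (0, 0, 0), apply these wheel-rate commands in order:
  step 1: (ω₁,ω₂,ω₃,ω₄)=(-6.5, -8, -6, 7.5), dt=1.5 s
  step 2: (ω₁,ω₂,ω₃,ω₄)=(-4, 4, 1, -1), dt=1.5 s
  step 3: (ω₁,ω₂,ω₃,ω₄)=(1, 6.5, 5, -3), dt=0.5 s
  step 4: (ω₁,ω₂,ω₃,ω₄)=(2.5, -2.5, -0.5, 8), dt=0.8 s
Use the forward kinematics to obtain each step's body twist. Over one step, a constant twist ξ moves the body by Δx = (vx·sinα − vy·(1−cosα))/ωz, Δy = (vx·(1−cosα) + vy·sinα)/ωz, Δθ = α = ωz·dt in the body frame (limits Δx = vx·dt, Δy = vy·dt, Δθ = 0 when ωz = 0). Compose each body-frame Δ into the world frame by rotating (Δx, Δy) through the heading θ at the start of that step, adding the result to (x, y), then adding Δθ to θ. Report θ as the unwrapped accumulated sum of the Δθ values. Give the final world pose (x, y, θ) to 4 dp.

step 1: ξ=(vx,vy,ωz)=(-0.2437, -0.2812, 0.8333), dt=1.5 → body Δ=(-0.0465, -0.5206, 1.2500) → world pose (-0.0465, -0.5206, 1.2500)
step 2: ξ=(vx,vy,ωz)=(0.0000, 0.1875, 0.4167), dt=1.5 → body Δ=(-0.0851, 0.2633, 0.6250) → world pose (-0.3232, -0.5183, 1.8750)
step 3: ξ=(vx,vy,ωz)=(0.1781, 0.2531, -0.1736), dt=0.5 → body Δ=(0.0944, 0.1225, -0.0868) → world pose (-0.4684, -0.4649, 1.7882)
step 4: ξ=(vx,vy,ωz)=(0.1406, -0.2531, 0.2431), dt=0.8 → body Δ=(0.1314, -0.1903, 0.1944) → world pose (-0.3109, -0.2955, 1.9826)

(-0.3109, -0.2955, 1.9826)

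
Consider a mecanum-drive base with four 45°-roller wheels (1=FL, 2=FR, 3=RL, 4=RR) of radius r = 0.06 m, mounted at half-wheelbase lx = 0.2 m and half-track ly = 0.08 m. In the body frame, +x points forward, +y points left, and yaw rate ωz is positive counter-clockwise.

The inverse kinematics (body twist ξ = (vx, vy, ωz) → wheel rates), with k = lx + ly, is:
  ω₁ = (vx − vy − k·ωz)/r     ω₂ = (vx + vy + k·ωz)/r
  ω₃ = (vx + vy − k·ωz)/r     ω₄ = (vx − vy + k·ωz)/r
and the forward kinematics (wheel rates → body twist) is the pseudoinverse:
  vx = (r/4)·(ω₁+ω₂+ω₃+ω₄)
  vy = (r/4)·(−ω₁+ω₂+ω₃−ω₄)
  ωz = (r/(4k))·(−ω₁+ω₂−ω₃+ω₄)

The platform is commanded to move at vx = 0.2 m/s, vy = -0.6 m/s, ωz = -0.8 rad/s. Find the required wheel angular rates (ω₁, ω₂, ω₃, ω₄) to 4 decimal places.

k = lx + ly = 0.2 + 0.08 = 0.2800;  k·ωz = 0.2800·-0.8 = -0.2240
ω₁ (FL) = (vx − vy − k·ωz)/r = 1.0240/0.06 = 17.0667
ω₂ (FR) = (vx + vy + k·ωz)/r = -0.6240/0.06 = -10.4000
ω₃ (RL) = (vx + vy − k·ωz)/r = -0.1760/0.06 = -2.9333
ω₄ (RR) = (vx − vy + k·ωz)/r = 0.5760/0.06 = 9.6000

(17.0667, -10.4000, -2.9333, 9.6000)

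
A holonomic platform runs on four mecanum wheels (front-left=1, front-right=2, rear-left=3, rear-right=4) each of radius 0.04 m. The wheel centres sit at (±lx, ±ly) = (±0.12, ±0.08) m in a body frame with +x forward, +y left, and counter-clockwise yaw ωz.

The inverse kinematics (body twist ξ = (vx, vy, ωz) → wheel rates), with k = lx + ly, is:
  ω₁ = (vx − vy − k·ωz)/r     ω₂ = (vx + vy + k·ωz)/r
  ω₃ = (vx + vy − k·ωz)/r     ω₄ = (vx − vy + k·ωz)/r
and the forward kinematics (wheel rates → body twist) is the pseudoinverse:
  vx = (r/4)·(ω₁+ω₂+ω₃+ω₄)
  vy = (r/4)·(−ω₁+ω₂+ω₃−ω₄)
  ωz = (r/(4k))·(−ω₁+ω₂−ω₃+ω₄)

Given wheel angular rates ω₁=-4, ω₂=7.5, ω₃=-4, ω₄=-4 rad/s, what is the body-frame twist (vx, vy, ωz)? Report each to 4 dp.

k = lx + ly = 0.12 + 0.08 = 0.2000
ω₁+ω₂+ω₃+ω₄ = -4.5000  →  vx = (0.04/4)·-4.5000 = -0.0450
−ω₁+ω₂+ω₃−ω₄ = 11.5000  →  vy = (0.04/4)·11.5000 = 0.1150
−ω₁+ω₂−ω₃+ω₄ = 11.5000  →  ωz = (0.04/0.8000)·11.5000 = 0.5750

(-0.0450, 0.1150, 0.5750)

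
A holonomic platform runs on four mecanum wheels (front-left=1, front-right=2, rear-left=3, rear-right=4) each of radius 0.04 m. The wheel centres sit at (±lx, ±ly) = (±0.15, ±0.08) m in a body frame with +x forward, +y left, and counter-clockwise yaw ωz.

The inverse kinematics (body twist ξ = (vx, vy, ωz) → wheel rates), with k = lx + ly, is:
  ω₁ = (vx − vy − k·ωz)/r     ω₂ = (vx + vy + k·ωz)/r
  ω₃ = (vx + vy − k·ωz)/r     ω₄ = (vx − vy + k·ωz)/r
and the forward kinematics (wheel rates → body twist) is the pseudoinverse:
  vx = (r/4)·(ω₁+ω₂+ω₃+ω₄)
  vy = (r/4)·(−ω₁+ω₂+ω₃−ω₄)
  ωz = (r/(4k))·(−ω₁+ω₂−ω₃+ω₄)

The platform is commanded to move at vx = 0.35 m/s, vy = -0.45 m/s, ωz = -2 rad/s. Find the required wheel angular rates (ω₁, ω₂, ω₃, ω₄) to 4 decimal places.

(31.5000, -14.0000, 9.0000, 8.5000)

k = lx + ly = 0.15 + 0.08 = 0.2300;  k·ωz = 0.2300·-2 = -0.4600
ω₁ (FL) = (vx − vy − k·ωz)/r = 1.2600/0.04 = 31.5000
ω₂ (FR) = (vx + vy + k·ωz)/r = -0.5600/0.04 = -14.0000
ω₃ (RL) = (vx + vy − k·ωz)/r = 0.3600/0.04 = 9.0000
ω₄ (RR) = (vx − vy + k·ωz)/r = 0.3400/0.04 = 8.5000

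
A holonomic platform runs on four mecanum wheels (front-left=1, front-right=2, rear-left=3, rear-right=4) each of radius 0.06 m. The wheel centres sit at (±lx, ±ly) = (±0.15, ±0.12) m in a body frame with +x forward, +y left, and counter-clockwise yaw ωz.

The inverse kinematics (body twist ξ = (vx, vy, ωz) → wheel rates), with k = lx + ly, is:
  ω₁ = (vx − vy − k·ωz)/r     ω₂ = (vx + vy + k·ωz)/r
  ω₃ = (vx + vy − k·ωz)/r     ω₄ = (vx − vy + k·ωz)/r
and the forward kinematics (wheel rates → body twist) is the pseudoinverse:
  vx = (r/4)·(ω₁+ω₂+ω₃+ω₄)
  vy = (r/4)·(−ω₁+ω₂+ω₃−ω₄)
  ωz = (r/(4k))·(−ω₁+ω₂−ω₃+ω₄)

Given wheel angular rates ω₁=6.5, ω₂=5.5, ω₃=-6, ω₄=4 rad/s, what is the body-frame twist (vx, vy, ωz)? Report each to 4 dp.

k = lx + ly = 0.15 + 0.12 = 0.2700
ω₁+ω₂+ω₃+ω₄ = 10.0000  →  vx = (0.06/4)·10.0000 = 0.1500
−ω₁+ω₂+ω₃−ω₄ = -11.0000  →  vy = (0.06/4)·-11.0000 = -0.1650
−ω₁+ω₂−ω₃+ω₄ = 9.0000  →  ωz = (0.06/1.0800)·9.0000 = 0.5000

(0.1500, -0.1650, 0.5000)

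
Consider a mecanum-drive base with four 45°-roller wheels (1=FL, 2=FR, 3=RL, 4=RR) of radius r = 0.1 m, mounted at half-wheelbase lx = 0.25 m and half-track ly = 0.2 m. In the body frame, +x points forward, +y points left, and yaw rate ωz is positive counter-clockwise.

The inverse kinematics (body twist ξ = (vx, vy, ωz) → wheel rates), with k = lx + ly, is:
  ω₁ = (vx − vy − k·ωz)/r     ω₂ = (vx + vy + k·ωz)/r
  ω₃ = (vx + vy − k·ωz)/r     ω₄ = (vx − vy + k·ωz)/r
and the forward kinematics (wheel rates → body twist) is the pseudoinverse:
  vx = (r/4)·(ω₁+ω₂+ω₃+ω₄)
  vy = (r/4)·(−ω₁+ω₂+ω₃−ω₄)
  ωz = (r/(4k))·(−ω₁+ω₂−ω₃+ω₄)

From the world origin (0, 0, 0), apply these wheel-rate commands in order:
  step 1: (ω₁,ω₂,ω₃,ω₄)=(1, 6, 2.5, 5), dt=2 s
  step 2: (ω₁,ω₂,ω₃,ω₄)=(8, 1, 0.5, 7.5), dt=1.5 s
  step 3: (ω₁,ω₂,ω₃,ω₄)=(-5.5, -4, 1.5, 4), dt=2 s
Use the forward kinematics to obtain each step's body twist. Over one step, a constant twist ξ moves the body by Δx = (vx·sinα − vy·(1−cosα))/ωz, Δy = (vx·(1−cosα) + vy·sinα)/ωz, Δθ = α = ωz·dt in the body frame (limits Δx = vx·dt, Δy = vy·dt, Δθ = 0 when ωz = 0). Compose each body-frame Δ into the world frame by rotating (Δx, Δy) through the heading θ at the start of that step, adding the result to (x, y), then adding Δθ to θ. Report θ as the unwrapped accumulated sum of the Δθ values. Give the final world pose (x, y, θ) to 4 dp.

(1.3575, 0.3178, 1.2778)

step 1: ξ=(vx,vy,ωz)=(0.3625, 0.0625, 0.4167), dt=2.0 → body Δ=(0.5948, 0.3960, 0.8333) → world pose (0.5948, 0.3960, 0.8333)
step 2: ξ=(vx,vy,ωz)=(0.4250, -0.3500, 0.0000), dt=1.5 → body Δ=(0.6375, -0.5250, 0.0000) → world pose (1.4121, 0.5149, 0.8333)
step 3: ξ=(vx,vy,ωz)=(-0.1000, -0.0250, 0.2222), dt=2.0 → body Δ=(-0.1826, -0.0921, 0.4444) → world pose (1.3575, 0.3178, 1.2778)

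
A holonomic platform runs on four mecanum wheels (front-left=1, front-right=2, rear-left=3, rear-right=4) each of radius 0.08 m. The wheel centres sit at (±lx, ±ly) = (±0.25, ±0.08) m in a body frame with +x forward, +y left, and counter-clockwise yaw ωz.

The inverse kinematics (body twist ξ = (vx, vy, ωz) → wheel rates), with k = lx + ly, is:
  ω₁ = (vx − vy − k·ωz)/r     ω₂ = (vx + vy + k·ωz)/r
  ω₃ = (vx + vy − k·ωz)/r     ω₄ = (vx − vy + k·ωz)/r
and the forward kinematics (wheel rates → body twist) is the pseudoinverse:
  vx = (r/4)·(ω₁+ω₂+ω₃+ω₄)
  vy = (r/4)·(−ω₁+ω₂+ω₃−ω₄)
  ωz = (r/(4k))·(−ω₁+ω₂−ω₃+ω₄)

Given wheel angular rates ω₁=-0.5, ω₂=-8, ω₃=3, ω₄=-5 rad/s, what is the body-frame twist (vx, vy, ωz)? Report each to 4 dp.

(-0.2100, 0.0100, -0.9394)

k = lx + ly = 0.25 + 0.08 = 0.3300
ω₁+ω₂+ω₃+ω₄ = -10.5000  →  vx = (0.08/4)·-10.5000 = -0.2100
−ω₁+ω₂+ω₃−ω₄ = 0.5000  →  vy = (0.08/4)·0.5000 = 0.0100
−ω₁+ω₂−ω₃+ω₄ = -15.5000  →  ωz = (0.08/1.3200)·-15.5000 = -0.9394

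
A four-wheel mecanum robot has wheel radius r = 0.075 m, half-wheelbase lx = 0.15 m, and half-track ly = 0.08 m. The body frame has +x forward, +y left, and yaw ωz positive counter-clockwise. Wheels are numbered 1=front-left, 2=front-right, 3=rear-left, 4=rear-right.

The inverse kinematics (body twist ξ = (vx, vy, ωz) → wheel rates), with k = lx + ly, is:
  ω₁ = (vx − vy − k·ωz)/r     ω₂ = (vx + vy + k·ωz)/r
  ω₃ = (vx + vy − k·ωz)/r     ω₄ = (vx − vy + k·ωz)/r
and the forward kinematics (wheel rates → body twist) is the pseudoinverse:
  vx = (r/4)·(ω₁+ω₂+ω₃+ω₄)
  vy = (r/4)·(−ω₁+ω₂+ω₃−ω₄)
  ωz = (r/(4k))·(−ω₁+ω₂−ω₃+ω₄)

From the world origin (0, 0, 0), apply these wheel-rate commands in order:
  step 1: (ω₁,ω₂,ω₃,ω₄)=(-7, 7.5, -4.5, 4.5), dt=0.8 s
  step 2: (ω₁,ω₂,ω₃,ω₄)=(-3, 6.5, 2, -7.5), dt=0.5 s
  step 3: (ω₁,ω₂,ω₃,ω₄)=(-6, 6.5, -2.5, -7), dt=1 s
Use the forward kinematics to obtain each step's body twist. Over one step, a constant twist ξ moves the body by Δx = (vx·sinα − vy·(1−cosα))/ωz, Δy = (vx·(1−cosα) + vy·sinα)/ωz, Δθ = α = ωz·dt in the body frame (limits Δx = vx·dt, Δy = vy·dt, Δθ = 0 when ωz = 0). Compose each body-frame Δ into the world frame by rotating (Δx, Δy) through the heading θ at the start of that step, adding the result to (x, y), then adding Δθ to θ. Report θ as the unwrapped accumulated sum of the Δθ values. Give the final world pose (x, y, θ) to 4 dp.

(-0.4788, -0.2013, 2.1848)

step 1: ξ=(vx,vy,ωz)=(0.0094, 0.1031, 1.9158), dt=0.8 → body Δ=(-0.0469, 0.0585, 1.5326) → world pose (-0.0469, 0.0585, 1.5326)
step 2: ξ=(vx,vy,ωz)=(-0.0375, 0.3563, 0.0000), dt=0.5 → body Δ=(-0.0187, 0.1781, 0.0000) → world pose (-0.2256, 0.0466, 1.5326)
step 3: ξ=(vx,vy,ωz)=(-0.1688, 0.3187, 0.6522), dt=1.0 → body Δ=(-0.2573, 0.2435, 0.6522) → world pose (-0.4788, -0.2013, 2.1848)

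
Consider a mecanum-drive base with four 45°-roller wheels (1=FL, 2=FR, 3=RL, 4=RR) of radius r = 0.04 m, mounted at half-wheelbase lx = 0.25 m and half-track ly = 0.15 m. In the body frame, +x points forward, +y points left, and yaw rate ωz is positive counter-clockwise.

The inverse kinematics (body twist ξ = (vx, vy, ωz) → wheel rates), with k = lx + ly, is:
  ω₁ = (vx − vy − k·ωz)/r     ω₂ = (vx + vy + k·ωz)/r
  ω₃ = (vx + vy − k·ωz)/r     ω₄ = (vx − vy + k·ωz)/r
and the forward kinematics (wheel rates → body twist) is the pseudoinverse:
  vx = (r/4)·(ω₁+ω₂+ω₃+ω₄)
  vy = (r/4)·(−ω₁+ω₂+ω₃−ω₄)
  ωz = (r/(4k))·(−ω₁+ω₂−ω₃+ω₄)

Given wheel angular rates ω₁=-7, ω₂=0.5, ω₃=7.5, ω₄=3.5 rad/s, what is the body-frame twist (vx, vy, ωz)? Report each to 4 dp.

(0.0450, 0.1150, 0.0875)

k = lx + ly = 0.25 + 0.15 = 0.4000
ω₁+ω₂+ω₃+ω₄ = 4.5000  →  vx = (0.04/4)·4.5000 = 0.0450
−ω₁+ω₂+ω₃−ω₄ = 11.5000  →  vy = (0.04/4)·11.5000 = 0.1150
−ω₁+ω₂−ω₃+ω₄ = 3.5000  →  ωz = (0.04/1.6000)·3.5000 = 0.0875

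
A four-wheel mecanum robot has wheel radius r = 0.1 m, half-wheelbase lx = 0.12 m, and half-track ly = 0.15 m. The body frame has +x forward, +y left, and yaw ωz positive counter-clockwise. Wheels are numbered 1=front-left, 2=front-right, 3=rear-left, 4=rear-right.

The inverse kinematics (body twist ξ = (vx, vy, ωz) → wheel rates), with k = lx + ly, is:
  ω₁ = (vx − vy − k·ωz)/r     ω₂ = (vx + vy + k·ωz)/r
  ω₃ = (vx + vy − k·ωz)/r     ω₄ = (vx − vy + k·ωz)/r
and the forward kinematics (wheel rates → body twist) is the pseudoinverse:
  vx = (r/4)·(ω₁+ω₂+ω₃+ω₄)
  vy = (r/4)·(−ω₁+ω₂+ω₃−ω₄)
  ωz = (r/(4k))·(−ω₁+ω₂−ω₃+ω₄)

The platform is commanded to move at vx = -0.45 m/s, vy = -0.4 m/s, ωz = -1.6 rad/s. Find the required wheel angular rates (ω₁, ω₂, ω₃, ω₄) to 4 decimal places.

(3.8200, -12.8200, -4.1800, -4.8200)

k = lx + ly = 0.12 + 0.15 = 0.2700;  k·ωz = 0.2700·-1.6 = -0.4320
ω₁ (FL) = (vx − vy − k·ωz)/r = 0.3820/0.1 = 3.8200
ω₂ (FR) = (vx + vy + k·ωz)/r = -1.2820/0.1 = -12.8200
ω₃ (RL) = (vx + vy − k·ωz)/r = -0.4180/0.1 = -4.1800
ω₄ (RR) = (vx − vy + k·ωz)/r = -0.4820/0.1 = -4.8200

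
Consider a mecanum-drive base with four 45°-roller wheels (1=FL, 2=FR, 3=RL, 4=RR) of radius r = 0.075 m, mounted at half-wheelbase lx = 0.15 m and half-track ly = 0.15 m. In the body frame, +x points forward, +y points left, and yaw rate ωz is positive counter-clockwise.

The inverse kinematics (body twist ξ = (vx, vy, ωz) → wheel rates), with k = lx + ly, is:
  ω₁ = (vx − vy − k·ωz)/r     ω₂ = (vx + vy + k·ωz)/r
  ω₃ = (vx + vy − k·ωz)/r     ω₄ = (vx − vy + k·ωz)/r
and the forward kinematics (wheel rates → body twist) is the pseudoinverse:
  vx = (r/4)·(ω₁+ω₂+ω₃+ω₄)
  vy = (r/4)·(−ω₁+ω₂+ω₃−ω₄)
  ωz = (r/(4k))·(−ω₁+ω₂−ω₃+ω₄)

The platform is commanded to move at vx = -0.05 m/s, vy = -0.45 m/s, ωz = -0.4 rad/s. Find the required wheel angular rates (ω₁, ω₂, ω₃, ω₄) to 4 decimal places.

(6.9333, -8.2667, -5.0667, 3.7333)

k = lx + ly = 0.15 + 0.15 = 0.3000;  k·ωz = 0.3000·-0.4 = -0.1200
ω₁ (FL) = (vx − vy − k·ωz)/r = 0.5200/0.075 = 6.9333
ω₂ (FR) = (vx + vy + k·ωz)/r = -0.6200/0.075 = -8.2667
ω₃ (RL) = (vx + vy − k·ωz)/r = -0.3800/0.075 = -5.0667
ω₄ (RR) = (vx − vy + k·ωz)/r = 0.2800/0.075 = 3.7333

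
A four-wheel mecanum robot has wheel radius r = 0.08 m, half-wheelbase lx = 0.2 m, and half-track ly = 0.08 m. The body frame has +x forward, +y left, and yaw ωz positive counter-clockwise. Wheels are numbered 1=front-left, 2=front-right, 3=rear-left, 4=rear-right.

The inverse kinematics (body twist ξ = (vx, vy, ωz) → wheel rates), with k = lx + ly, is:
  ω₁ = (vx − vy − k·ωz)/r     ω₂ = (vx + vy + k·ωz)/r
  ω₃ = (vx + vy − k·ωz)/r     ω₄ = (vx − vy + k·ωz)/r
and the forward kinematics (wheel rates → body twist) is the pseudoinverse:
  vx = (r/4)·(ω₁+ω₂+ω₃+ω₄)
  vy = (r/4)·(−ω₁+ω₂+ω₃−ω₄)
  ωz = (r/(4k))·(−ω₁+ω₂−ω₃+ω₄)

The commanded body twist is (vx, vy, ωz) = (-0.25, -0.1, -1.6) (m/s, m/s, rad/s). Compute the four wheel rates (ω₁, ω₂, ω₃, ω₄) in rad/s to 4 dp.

(3.7250, -9.9750, 1.2250, -7.4750)

k = lx + ly = 0.2 + 0.08 = 0.2800;  k·ωz = 0.2800·-1.6 = -0.4480
ω₁ (FL) = (vx − vy − k·ωz)/r = 0.2980/0.08 = 3.7250
ω₂ (FR) = (vx + vy + k·ωz)/r = -0.7980/0.08 = -9.9750
ω₃ (RL) = (vx + vy − k·ωz)/r = 0.0980/0.08 = 1.2250
ω₄ (RR) = (vx − vy + k·ωz)/r = -0.5980/0.08 = -7.4750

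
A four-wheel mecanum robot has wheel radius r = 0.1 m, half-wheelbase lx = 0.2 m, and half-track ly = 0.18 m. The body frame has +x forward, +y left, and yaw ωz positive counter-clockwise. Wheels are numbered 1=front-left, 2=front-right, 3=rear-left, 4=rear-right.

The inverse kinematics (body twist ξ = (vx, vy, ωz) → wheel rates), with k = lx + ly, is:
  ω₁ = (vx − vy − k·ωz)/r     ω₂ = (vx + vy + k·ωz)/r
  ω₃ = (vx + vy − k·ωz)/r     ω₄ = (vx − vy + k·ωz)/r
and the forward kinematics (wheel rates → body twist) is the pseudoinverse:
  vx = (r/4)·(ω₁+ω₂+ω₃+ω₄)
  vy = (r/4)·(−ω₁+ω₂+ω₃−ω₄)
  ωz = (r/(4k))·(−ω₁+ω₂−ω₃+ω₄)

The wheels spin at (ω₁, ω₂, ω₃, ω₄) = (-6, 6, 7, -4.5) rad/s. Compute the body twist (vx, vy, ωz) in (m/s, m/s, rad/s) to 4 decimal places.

k = lx + ly = 0.2 + 0.18 = 0.3800
ω₁+ω₂+ω₃+ω₄ = 2.5000  →  vx = (0.1/4)·2.5000 = 0.0625
−ω₁+ω₂+ω₃−ω₄ = 23.5000  →  vy = (0.1/4)·23.5000 = 0.5875
−ω₁+ω₂−ω₃+ω₄ = 0.5000  →  ωz = (0.1/1.5200)·0.5000 = 0.0329

(0.0625, 0.5875, 0.0329)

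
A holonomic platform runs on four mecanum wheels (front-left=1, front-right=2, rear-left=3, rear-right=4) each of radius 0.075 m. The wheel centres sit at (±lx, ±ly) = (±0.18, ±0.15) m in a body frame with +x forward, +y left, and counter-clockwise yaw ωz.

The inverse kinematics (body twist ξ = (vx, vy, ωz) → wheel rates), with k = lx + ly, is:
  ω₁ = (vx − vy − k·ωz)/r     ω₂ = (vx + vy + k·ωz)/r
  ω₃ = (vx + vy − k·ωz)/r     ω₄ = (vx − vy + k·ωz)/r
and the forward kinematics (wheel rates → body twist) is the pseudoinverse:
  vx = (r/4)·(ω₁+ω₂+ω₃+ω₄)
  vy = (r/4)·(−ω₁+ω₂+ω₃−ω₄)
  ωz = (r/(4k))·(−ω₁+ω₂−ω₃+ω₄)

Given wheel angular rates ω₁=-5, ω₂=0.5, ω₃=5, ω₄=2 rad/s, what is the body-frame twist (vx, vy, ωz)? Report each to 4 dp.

k = lx + ly = 0.18 + 0.15 = 0.3300
ω₁+ω₂+ω₃+ω₄ = 2.5000  →  vx = (0.075/4)·2.5000 = 0.0469
−ω₁+ω₂+ω₃−ω₄ = 8.5000  →  vy = (0.075/4)·8.5000 = 0.1594
−ω₁+ω₂−ω₃+ω₄ = 2.5000  →  ωz = (0.075/1.3200)·2.5000 = 0.1420

(0.0469, 0.1594, 0.1420)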